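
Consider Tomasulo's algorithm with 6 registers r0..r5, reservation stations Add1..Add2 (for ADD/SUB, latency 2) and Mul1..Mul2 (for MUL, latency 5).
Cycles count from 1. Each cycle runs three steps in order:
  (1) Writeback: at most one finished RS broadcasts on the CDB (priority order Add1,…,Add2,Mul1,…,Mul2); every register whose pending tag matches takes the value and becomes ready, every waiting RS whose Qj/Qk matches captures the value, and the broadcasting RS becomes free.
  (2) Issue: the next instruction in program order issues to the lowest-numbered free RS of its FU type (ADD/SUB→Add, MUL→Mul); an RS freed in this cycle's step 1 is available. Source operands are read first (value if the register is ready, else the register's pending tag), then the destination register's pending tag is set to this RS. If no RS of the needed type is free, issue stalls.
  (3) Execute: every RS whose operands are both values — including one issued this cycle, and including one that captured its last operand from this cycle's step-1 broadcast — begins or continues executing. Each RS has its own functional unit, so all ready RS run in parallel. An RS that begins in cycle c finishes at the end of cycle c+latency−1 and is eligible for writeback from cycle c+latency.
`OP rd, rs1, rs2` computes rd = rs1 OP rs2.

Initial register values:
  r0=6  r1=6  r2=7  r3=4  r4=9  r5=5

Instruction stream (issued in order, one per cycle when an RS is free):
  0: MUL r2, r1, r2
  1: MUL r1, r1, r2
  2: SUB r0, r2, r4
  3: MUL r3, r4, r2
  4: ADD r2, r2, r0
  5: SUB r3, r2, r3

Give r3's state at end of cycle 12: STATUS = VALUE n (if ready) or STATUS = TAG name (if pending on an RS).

STATUS = TAG Add1

c1: issue MUL r2<-Mul1 | r0:6,r1:6,r2:Mul1,r3:4,r4:9,r5:5
c2: issue MUL r1<-Mul2 | r0:6,r1:Mul2,r2:Mul1,r3:4,r4:9,r5:5
c3: issue SUB r0<-Add1 | r0:Add1,r1:Mul2,r2:Mul1,r3:4,r4:9,r5:5
c4: stall | r0:Add1,r1:Mul2,r2:Mul1,r3:4,r4:9,r5:5
c5: stall | r0:Add1,r1:Mul2,r2:Mul1,r3:4,r4:9,r5:5
c6: CDB Mul1=42; issue MUL r3<-Mul1 | r0:Add1,r1:Mul2,r2:42,r3:Mul1,r4:9,r5:5
c7: issue ADD r2<-Add2 | r0:Add1,r1:Mul2,r2:Add2,r3:Mul1,r4:9,r5:5
c8: CDB Add1=33; issue SUB r3<-Add1 | r0:33,r1:Mul2,r2:Add2,r3:Add1,r4:9,r5:5
c9: - | r0:33,r1:Mul2,r2:Add2,r3:Add1,r4:9,r5:5
c10: CDB Add2=75 | r0:33,r1:Mul2,r2:75,r3:Add1,r4:9,r5:5
c11: CDB Mul1=378 | r0:33,r1:Mul2,r2:75,r3:Add1,r4:9,r5:5
c12: CDB Mul2=252 | r0:33,r1:252,r2:75,r3:Add1,r4:9,r5:5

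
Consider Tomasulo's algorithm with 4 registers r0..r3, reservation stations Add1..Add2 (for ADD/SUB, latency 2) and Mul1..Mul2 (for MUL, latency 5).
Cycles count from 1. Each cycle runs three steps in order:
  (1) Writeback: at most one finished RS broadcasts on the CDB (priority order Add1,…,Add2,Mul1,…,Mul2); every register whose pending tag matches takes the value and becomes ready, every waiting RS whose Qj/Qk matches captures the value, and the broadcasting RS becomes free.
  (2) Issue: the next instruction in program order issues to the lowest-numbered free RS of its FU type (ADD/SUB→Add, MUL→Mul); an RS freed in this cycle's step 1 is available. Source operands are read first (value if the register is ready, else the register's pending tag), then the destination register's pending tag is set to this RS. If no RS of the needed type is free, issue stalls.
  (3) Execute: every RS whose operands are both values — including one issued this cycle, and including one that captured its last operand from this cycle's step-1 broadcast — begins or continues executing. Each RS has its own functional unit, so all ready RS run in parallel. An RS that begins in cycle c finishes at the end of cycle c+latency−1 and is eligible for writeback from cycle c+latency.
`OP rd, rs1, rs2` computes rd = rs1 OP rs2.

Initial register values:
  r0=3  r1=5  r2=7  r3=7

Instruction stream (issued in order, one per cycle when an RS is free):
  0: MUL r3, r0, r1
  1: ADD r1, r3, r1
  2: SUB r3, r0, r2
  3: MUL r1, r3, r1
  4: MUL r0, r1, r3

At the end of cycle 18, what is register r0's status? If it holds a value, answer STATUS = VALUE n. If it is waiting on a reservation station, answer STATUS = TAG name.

c1: issue MUL r3<-Mul1 | r0:3,r1:5,r2:7,r3:Mul1
c2: issue ADD r1<-Add1 | r0:3,r1:Add1,r2:7,r3:Mul1
c3: issue SUB r3<-Add2 | r0:3,r1:Add1,r2:7,r3:Add2
c4: issue MUL r1<-Mul2 | r0:3,r1:Mul2,r2:7,r3:Add2
c5: CDB Add2=-4; stall | r0:3,r1:Mul2,r2:7,r3:-4
c6: CDB Mul1=15; issue MUL r0<-Mul1 | r0:Mul1,r1:Mul2,r2:7,r3:-4
c7: - | r0:Mul1,r1:Mul2,r2:7,r3:-4
c8: CDB Add1=20 | r0:Mul1,r1:Mul2,r2:7,r3:-4
c9: - | r0:Mul1,r1:Mul2,r2:7,r3:-4
c10: - | r0:Mul1,r1:Mul2,r2:7,r3:-4
c11: - | r0:Mul1,r1:Mul2,r2:7,r3:-4
c12: - | r0:Mul1,r1:Mul2,r2:7,r3:-4
c13: CDB Mul2=-80 | r0:Mul1,r1:-80,r2:7,r3:-4
c14: - | r0:Mul1,r1:-80,r2:7,r3:-4
c15: - | r0:Mul1,r1:-80,r2:7,r3:-4
c16: - | r0:Mul1,r1:-80,r2:7,r3:-4
c17: - | r0:Mul1,r1:-80,r2:7,r3:-4
c18: CDB Mul1=320 | r0:320,r1:-80,r2:7,r3:-4

STATUS = VALUE 320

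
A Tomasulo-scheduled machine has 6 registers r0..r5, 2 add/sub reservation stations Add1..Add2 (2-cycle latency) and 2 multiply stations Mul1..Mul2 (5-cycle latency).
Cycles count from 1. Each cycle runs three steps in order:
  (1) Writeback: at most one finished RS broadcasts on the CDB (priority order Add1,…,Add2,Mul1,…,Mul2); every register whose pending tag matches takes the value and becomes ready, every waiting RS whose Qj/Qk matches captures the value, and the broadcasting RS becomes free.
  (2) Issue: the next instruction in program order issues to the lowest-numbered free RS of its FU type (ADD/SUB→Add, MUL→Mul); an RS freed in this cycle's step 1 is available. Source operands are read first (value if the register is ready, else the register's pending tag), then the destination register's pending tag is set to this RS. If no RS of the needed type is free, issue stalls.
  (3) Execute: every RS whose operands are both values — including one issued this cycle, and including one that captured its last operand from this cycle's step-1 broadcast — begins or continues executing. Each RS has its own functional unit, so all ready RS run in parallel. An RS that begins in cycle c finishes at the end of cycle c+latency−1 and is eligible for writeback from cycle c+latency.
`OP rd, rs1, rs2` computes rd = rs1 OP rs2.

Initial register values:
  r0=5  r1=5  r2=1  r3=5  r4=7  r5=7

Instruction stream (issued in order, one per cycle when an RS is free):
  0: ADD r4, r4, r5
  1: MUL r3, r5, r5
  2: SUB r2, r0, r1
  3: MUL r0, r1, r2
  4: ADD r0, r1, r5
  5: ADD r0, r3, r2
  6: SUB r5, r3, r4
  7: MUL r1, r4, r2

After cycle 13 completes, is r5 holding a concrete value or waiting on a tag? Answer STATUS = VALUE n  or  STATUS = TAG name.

STATUS = VALUE 35

c1: issue ADD r4<-Add1 | r0:5,r1:5,r2:1,r3:5,r4:Add1,r5:7
c2: issue MUL r3<-Mul1 | r0:5,r1:5,r2:1,r3:Mul1,r4:Add1,r5:7
c3: CDB Add1=14; issue SUB r2<-Add1 | r0:5,r1:5,r2:Add1,r3:Mul1,r4:14,r5:7
c4: issue MUL r0<-Mul2 | r0:Mul2,r1:5,r2:Add1,r3:Mul1,r4:14,r5:7
c5: CDB Add1=0; issue ADD r0<-Add1 | r0:Add1,r1:5,r2:0,r3:Mul1,r4:14,r5:7
c6: issue ADD r0<-Add2 | r0:Add2,r1:5,r2:0,r3:Mul1,r4:14,r5:7
c7: CDB Add1=12; issue SUB r5<-Add1 | r0:Add2,r1:5,r2:0,r3:Mul1,r4:14,r5:Add1
c8: CDB Mul1=49; issue MUL r1<-Mul1 | r0:Add2,r1:Mul1,r2:0,r3:49,r4:14,r5:Add1
c9: - | r0:Add2,r1:Mul1,r2:0,r3:49,r4:14,r5:Add1
c10: CDB Add1=35 | r0:Add2,r1:Mul1,r2:0,r3:49,r4:14,r5:35
c11: CDB Add2=49 | r0:49,r1:Mul1,r2:0,r3:49,r4:14,r5:35
c12: CDB Mul2=0 | r0:49,r1:Mul1,r2:0,r3:49,r4:14,r5:35
c13: CDB Mul1=0 | r0:49,r1:0,r2:0,r3:49,r4:14,r5:35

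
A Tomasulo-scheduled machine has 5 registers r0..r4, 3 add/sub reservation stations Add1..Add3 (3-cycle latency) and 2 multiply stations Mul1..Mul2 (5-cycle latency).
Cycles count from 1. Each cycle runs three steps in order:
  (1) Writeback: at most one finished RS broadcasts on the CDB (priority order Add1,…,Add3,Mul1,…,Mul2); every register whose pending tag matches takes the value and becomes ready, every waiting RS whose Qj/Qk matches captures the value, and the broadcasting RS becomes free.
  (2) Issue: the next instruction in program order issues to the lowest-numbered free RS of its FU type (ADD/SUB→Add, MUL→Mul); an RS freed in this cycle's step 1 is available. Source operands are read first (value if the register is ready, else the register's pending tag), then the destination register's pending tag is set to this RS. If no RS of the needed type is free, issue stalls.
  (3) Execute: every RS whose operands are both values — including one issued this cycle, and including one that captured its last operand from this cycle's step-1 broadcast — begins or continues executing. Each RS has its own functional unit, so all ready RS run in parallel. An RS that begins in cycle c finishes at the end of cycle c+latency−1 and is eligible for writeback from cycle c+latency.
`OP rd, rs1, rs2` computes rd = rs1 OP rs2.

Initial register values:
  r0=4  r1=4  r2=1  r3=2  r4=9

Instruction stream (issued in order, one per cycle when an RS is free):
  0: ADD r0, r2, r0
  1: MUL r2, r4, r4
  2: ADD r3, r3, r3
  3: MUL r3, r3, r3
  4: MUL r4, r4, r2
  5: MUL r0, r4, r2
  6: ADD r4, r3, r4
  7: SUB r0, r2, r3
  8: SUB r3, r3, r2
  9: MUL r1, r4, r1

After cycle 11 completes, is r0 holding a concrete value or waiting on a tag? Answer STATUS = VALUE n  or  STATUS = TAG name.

STATUS = TAG Mul2

c1: issue ADD r0<-Add1 | r0:Add1,r1:4,r2:1,r3:2,r4:9
c2: issue MUL r2<-Mul1 | r0:Add1,r1:4,r2:Mul1,r3:2,r4:9
c3: issue ADD r3<-Add2 | r0:Add1,r1:4,r2:Mul1,r3:Add2,r4:9
c4: CDB Add1=5; issue MUL r3<-Mul2 | r0:5,r1:4,r2:Mul1,r3:Mul2,r4:9
c5: stall | r0:5,r1:4,r2:Mul1,r3:Mul2,r4:9
c6: CDB Add2=4; stall | r0:5,r1:4,r2:Mul1,r3:Mul2,r4:9
c7: CDB Mul1=81; issue MUL r4<-Mul1 | r0:5,r1:4,r2:81,r3:Mul2,r4:Mul1
c8: stall | r0:5,r1:4,r2:81,r3:Mul2,r4:Mul1
c9: stall | r0:5,r1:4,r2:81,r3:Mul2,r4:Mul1
c10: stall | r0:5,r1:4,r2:81,r3:Mul2,r4:Mul1
c11: CDB Mul2=16; issue MUL r0<-Mul2 | r0:Mul2,r1:4,r2:81,r3:16,r4:Mul1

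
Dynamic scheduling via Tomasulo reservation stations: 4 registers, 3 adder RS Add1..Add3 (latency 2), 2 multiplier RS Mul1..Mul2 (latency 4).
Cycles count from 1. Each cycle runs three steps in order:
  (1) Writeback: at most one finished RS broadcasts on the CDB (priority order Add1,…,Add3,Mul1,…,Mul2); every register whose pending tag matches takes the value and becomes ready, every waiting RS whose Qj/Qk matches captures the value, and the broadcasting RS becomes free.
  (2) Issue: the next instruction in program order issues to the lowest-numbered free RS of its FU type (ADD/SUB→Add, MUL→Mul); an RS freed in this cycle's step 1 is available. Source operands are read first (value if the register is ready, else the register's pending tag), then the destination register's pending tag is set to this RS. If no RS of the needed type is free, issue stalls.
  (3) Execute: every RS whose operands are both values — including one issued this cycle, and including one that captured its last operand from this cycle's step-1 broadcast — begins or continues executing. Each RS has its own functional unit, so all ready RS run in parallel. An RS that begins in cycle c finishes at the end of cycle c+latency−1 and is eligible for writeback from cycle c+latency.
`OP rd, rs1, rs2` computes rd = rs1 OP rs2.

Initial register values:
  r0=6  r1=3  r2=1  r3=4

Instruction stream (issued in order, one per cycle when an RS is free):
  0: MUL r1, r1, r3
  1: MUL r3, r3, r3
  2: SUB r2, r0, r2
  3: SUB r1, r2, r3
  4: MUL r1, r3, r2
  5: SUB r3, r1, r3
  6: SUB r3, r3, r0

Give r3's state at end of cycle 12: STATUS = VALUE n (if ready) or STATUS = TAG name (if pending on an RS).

STATUS = TAG Add3

  c1: issue MUL r1<-Mul1  regs: r0:6,r1:Mul1,r2:1,r3:4
  c2: issue MUL r3<-Mul2  regs: r0:6,r1:Mul1,r2:1,r3:Mul2
  c3: issue SUB r2<-Add1  regs: r0:6,r1:Mul1,r2:Add1,r3:Mul2
  c4: issue SUB r1<-Add2  regs: r0:6,r1:Add2,r2:Add1,r3:Mul2
  c5: CDB Add1=5; stall  regs: r0:6,r1:Add2,r2:5,r3:Mul2
  c6: CDB Mul1=12; issue MUL r1<-Mul1  regs: r0:6,r1:Mul1,r2:5,r3:Mul2
  c7: CDB Mul2=16; issue SUB r3<-Add1  regs: r0:6,r1:Mul1,r2:5,r3:Add1
  c8: issue SUB r3<-Add3  regs: r0:6,r1:Mul1,r2:5,r3:Add3
  c9: CDB Add2=-11  regs: r0:6,r1:Mul1,r2:5,r3:Add3
  c10: -  regs: r0:6,r1:Mul1,r2:5,r3:Add3
  c11: CDB Mul1=80  regs: r0:6,r1:80,r2:5,r3:Add3
  c12: -  regs: r0:6,r1:80,r2:5,r3:Add3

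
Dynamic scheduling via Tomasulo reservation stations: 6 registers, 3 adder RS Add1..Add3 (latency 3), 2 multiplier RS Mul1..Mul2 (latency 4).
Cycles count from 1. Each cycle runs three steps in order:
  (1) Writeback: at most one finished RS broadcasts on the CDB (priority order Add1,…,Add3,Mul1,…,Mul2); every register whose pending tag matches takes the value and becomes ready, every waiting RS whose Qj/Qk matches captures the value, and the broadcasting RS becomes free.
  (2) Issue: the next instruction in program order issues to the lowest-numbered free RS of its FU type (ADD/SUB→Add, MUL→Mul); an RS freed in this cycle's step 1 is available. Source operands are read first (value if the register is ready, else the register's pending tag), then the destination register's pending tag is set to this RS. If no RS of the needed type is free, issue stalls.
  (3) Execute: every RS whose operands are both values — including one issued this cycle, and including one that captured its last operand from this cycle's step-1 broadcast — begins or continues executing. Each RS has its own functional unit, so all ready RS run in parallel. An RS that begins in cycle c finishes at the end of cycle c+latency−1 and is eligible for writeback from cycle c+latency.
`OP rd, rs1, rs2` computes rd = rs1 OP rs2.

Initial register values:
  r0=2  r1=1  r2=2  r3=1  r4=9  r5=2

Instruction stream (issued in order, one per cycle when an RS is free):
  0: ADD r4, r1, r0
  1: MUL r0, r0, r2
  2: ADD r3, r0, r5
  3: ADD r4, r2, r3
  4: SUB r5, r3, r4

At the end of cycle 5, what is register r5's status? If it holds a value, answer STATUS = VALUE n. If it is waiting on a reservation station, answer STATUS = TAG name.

cycle 1: issue ADD r4<-Add1 // r0:2,r1:1,r2:2,r3:1,r4:Add1,r5:2
cycle 2: issue MUL r0<-Mul1 // r0:Mul1,r1:1,r2:2,r3:1,r4:Add1,r5:2
cycle 3: issue ADD r3<-Add2 // r0:Mul1,r1:1,r2:2,r3:Add2,r4:Add1,r5:2
cycle 4: CDB Add1=3; issue ADD r4<-Add1 // r0:Mul1,r1:1,r2:2,r3:Add2,r4:Add1,r5:2
cycle 5: issue SUB r5<-Add3 // r0:Mul1,r1:1,r2:2,r3:Add2,r4:Add1,r5:Add3

STATUS = TAG Add3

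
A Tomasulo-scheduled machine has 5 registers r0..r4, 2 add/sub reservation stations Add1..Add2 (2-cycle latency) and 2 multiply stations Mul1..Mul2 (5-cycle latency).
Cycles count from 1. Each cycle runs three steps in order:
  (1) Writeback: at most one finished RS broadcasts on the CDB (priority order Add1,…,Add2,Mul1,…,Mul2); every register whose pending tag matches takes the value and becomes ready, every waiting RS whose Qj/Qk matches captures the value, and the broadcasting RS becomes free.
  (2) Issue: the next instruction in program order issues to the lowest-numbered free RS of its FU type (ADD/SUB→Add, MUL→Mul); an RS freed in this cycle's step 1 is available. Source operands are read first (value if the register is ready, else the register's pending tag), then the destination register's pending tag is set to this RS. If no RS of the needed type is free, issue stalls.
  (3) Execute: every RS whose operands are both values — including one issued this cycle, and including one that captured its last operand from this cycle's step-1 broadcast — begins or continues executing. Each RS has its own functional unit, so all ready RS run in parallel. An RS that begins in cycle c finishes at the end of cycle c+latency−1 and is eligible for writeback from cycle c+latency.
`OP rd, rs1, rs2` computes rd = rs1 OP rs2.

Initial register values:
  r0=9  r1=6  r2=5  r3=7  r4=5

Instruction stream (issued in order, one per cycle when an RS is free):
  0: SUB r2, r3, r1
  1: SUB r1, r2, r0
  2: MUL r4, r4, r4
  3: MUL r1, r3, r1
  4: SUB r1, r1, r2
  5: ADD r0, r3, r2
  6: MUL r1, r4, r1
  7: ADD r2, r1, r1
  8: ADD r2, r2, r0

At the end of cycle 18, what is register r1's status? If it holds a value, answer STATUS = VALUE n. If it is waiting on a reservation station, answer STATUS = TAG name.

c1: issue SUB r2<-Add1 | r0:9,r1:6,r2:Add1,r3:7,r4:5
c2: issue SUB r1<-Add2 | r0:9,r1:Add2,r2:Add1,r3:7,r4:5
c3: CDB Add1=1; issue MUL r4<-Mul1 | r0:9,r1:Add2,r2:1,r3:7,r4:Mul1
c4: issue MUL r1<-Mul2 | r0:9,r1:Mul2,r2:1,r3:7,r4:Mul1
c5: CDB Add2=-8; issue SUB r1<-Add1 | r0:9,r1:Add1,r2:1,r3:7,r4:Mul1
c6: issue ADD r0<-Add2 | r0:Add2,r1:Add1,r2:1,r3:7,r4:Mul1
c7: stall | r0:Add2,r1:Add1,r2:1,r3:7,r4:Mul1
c8: CDB Add2=8; stall | r0:8,r1:Add1,r2:1,r3:7,r4:Mul1
c9: CDB Mul1=25; issue MUL r1<-Mul1 | r0:8,r1:Mul1,r2:1,r3:7,r4:25
c10: CDB Mul2=-56; issue ADD r2<-Add2 | r0:8,r1:Mul1,r2:Add2,r3:7,r4:25
c11: stall | r0:8,r1:Mul1,r2:Add2,r3:7,r4:25
c12: CDB Add1=-57; issue ADD r2<-Add1 | r0:8,r1:Mul1,r2:Add1,r3:7,r4:25
c13: - | r0:8,r1:Mul1,r2:Add1,r3:7,r4:25
c14: - | r0:8,r1:Mul1,r2:Add1,r3:7,r4:25
c15: - | r0:8,r1:Mul1,r2:Add1,r3:7,r4:25
c16: - | r0:8,r1:Mul1,r2:Add1,r3:7,r4:25
c17: CDB Mul1=-1425 | r0:8,r1:-1425,r2:Add1,r3:7,r4:25
c18: - | r0:8,r1:-1425,r2:Add1,r3:7,r4:25

STATUS = VALUE -1425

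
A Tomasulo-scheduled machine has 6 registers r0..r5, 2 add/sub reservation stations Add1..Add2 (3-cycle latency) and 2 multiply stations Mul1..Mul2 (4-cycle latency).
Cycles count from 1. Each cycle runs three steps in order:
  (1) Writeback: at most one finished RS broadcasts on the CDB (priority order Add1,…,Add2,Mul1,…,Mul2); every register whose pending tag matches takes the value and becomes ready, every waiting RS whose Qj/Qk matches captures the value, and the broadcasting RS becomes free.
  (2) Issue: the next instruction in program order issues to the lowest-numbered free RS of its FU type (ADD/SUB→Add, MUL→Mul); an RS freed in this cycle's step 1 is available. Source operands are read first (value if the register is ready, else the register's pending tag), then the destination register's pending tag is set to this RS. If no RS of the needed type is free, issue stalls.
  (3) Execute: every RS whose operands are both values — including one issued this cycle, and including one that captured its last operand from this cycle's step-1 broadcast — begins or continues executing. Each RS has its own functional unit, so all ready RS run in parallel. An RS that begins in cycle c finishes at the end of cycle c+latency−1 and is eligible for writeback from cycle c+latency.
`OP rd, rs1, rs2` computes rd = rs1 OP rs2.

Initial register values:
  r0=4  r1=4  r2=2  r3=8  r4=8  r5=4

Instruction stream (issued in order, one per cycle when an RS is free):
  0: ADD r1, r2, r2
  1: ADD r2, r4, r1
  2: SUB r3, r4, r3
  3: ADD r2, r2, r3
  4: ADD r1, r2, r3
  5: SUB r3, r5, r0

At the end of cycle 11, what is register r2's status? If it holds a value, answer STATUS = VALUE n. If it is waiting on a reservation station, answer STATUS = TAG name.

  c1: issue ADD r1<-Add1  regs: r0:4,r1:Add1,r2:2,r3:8,r4:8,r5:4
  c2: issue ADD r2<-Add2  regs: r0:4,r1:Add1,r2:Add2,r3:8,r4:8,r5:4
  c3: stall  regs: r0:4,r1:Add1,r2:Add2,r3:8,r4:8,r5:4
  c4: CDB Add1=4; issue SUB r3<-Add1  regs: r0:4,r1:4,r2:Add2,r3:Add1,r4:8,r5:4
  c5: stall  regs: r0:4,r1:4,r2:Add2,r3:Add1,r4:8,r5:4
  c6: stall  regs: r0:4,r1:4,r2:Add2,r3:Add1,r4:8,r5:4
  c7: CDB Add1=0; issue ADD r2<-Add1  regs: r0:4,r1:4,r2:Add1,r3:0,r4:8,r5:4
  c8: CDB Add2=12; issue ADD r1<-Add2  regs: r0:4,r1:Add2,r2:Add1,r3:0,r4:8,r5:4
  c9: stall  regs: r0:4,r1:Add2,r2:Add1,r3:0,r4:8,r5:4
  c10: stall  regs: r0:4,r1:Add2,r2:Add1,r3:0,r4:8,r5:4
  c11: CDB Add1=12; issue SUB r3<-Add1  regs: r0:4,r1:Add2,r2:12,r3:Add1,r4:8,r5:4

STATUS = VALUE 12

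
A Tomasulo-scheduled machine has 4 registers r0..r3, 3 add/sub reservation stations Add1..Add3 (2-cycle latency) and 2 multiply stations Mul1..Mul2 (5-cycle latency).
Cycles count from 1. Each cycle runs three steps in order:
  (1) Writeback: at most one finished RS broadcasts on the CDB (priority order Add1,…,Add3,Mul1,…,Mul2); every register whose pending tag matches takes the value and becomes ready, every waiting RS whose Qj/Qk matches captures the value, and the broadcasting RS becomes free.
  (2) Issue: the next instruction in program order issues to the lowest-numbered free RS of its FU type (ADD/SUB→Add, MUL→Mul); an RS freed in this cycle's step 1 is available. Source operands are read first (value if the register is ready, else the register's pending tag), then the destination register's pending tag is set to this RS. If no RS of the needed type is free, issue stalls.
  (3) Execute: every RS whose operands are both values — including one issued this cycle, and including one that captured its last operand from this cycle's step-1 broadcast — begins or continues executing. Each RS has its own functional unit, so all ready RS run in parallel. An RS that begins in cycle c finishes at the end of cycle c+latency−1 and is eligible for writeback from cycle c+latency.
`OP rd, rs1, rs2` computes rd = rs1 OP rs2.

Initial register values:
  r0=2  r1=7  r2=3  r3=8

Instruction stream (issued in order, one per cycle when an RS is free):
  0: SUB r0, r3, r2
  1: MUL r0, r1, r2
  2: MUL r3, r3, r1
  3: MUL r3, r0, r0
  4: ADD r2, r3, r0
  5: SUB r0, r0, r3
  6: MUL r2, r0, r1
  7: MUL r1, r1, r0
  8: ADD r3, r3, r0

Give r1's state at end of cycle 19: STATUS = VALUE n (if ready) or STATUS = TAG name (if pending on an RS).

  c1: issue SUB r0<-Add1  regs: r0:Add1,r1:7,r2:3,r3:8
  c2: issue MUL r0<-Mul1  regs: r0:Mul1,r1:7,r2:3,r3:8
  c3: CDB Add1=5; issue MUL r3<-Mul2  regs: r0:Mul1,r1:7,r2:3,r3:Mul2
  c4: stall  regs: r0:Mul1,r1:7,r2:3,r3:Mul2
  c5: stall  regs: r0:Mul1,r1:7,r2:3,r3:Mul2
  c6: stall  regs: r0:Mul1,r1:7,r2:3,r3:Mul2
  c7: CDB Mul1=21; issue MUL r3<-Mul1  regs: r0:21,r1:7,r2:3,r3:Mul1
  c8: CDB Mul2=56; issue ADD r2<-Add1  regs: r0:21,r1:7,r2:Add1,r3:Mul1
  c9: issue SUB r0<-Add2  regs: r0:Add2,r1:7,r2:Add1,r3:Mul1
  c10: issue MUL r2<-Mul2  regs: r0:Add2,r1:7,r2:Mul2,r3:Mul1
  c11: stall  regs: r0:Add2,r1:7,r2:Mul2,r3:Mul1
  c12: CDB Mul1=441; issue MUL r1<-Mul1  regs: r0:Add2,r1:Mul1,r2:Mul2,r3:441
  c13: issue ADD r3<-Add3  regs: r0:Add2,r1:Mul1,r2:Mul2,r3:Add3
  c14: CDB Add1=462  regs: r0:Add2,r1:Mul1,r2:Mul2,r3:Add3
  c15: CDB Add2=-420  regs: r0:-420,r1:Mul1,r2:Mul2,r3:Add3
  c16: -  regs: r0:-420,r1:Mul1,r2:Mul2,r3:Add3
  c17: CDB Add3=21  regs: r0:-420,r1:Mul1,r2:Mul2,r3:21
  c18: -  regs: r0:-420,r1:Mul1,r2:Mul2,r3:21
  c19: -  regs: r0:-420,r1:Mul1,r2:Mul2,r3:21

STATUS = TAG Mul1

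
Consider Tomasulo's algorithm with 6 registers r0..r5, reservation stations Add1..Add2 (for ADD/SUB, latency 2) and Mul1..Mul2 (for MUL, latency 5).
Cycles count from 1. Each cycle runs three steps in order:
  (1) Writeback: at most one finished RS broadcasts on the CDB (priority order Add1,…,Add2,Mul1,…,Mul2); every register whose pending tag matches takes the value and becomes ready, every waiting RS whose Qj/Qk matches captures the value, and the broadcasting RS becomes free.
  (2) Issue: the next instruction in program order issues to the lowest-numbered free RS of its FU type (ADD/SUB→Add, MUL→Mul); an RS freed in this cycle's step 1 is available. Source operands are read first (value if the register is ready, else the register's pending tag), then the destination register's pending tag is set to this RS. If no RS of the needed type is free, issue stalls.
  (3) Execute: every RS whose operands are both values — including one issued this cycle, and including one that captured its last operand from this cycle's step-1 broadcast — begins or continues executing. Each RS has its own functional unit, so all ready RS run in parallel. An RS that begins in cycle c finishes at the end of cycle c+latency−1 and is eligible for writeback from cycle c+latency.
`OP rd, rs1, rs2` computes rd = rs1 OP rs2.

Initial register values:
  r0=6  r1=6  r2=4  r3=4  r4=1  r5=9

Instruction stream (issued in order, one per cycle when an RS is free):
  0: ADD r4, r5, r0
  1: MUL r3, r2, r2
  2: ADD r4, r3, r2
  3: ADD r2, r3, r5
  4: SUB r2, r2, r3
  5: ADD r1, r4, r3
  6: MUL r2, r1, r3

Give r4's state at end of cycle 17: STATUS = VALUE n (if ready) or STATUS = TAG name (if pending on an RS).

c1: issue ADD r4<-Add1 | r0:6,r1:6,r2:4,r3:4,r4:Add1,r5:9
c2: issue MUL r3<-Mul1 | r0:6,r1:6,r2:4,r3:Mul1,r4:Add1,r5:9
c3: CDB Add1=15; issue ADD r4<-Add1 | r0:6,r1:6,r2:4,r3:Mul1,r4:Add1,r5:9
c4: issue ADD r2<-Add2 | r0:6,r1:6,r2:Add2,r3:Mul1,r4:Add1,r5:9
c5: stall | r0:6,r1:6,r2:Add2,r3:Mul1,r4:Add1,r5:9
c6: stall | r0:6,r1:6,r2:Add2,r3:Mul1,r4:Add1,r5:9
c7: CDB Mul1=16; stall | r0:6,r1:6,r2:Add2,r3:16,r4:Add1,r5:9
c8: stall | r0:6,r1:6,r2:Add2,r3:16,r4:Add1,r5:9
c9: CDB Add1=20; issue SUB r2<-Add1 | r0:6,r1:6,r2:Add1,r3:16,r4:20,r5:9
c10: CDB Add2=25; issue ADD r1<-Add2 | r0:6,r1:Add2,r2:Add1,r3:16,r4:20,r5:9
c11: issue MUL r2<-Mul1 | r0:6,r1:Add2,r2:Mul1,r3:16,r4:20,r5:9
c12: CDB Add1=9 | r0:6,r1:Add2,r2:Mul1,r3:16,r4:20,r5:9
c13: CDB Add2=36 | r0:6,r1:36,r2:Mul1,r3:16,r4:20,r5:9
c14: - | r0:6,r1:36,r2:Mul1,r3:16,r4:20,r5:9
c15: - | r0:6,r1:36,r2:Mul1,r3:16,r4:20,r5:9
c16: - | r0:6,r1:36,r2:Mul1,r3:16,r4:20,r5:9
c17: - | r0:6,r1:36,r2:Mul1,r3:16,r4:20,r5:9

STATUS = VALUE 20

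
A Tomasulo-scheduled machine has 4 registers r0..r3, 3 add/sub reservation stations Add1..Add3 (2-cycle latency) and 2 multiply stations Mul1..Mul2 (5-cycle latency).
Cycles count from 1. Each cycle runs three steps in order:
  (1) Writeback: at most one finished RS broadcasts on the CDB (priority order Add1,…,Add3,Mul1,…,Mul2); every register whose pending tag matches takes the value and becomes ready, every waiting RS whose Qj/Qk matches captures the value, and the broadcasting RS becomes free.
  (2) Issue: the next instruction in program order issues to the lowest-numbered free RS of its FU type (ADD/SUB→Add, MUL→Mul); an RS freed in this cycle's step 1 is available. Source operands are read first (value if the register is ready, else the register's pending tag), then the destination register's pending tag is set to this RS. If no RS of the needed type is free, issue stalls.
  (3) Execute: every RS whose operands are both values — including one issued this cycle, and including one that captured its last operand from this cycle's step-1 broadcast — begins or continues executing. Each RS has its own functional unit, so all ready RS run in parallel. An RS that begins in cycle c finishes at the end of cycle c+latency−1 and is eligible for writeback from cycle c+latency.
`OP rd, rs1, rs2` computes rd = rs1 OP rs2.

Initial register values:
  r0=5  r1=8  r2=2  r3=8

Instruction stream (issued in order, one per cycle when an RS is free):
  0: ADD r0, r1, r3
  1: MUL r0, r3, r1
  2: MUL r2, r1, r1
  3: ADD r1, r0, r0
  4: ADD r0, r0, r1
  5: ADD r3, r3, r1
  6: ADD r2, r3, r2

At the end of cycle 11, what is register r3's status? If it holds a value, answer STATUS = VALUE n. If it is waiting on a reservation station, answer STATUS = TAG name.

c1: issue ADD r0<-Add1 | r0:Add1,r1:8,r2:2,r3:8
c2: issue MUL r0<-Mul1 | r0:Mul1,r1:8,r2:2,r3:8
c3: CDB Add1=16; issue MUL r2<-Mul2 | r0:Mul1,r1:8,r2:Mul2,r3:8
c4: issue ADD r1<-Add1 | r0:Mul1,r1:Add1,r2:Mul2,r3:8
c5: issue ADD r0<-Add2 | r0:Add2,r1:Add1,r2:Mul2,r3:8
c6: issue ADD r3<-Add3 | r0:Add2,r1:Add1,r2:Mul2,r3:Add3
c7: CDB Mul1=64; stall | r0:Add2,r1:Add1,r2:Mul2,r3:Add3
c8: CDB Mul2=64; stall | r0:Add2,r1:Add1,r2:64,r3:Add3
c9: CDB Add1=128; issue ADD r2<-Add1 | r0:Add2,r1:128,r2:Add1,r3:Add3
c10: - | r0:Add2,r1:128,r2:Add1,r3:Add3
c11: CDB Add2=192 | r0:192,r1:128,r2:Add1,r3:Add3

STATUS = TAG Add3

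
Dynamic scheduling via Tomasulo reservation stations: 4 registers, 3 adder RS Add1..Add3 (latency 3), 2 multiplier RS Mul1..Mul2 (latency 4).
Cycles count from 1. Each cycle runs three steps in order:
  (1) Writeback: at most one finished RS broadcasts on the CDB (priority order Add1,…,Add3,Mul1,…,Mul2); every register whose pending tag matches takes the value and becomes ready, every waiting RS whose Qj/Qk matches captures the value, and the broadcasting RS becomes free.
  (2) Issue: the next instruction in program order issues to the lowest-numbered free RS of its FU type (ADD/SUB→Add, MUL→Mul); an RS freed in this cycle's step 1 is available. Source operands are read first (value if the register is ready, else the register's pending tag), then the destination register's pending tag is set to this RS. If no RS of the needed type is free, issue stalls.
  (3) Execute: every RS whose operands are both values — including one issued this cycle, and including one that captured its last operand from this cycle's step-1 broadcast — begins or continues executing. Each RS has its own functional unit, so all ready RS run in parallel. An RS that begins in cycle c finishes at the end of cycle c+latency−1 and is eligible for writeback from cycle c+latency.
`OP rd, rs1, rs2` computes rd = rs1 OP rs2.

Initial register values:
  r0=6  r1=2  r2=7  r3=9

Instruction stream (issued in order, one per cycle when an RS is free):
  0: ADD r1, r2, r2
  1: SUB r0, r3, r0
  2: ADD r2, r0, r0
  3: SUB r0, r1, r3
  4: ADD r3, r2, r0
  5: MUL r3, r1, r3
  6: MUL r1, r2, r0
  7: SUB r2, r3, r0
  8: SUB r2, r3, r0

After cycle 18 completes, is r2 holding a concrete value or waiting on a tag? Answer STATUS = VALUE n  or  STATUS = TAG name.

cycle 1: issue ADD r1<-Add1 // r0:6,r1:Add1,r2:7,r3:9
cycle 2: issue SUB r0<-Add2 // r0:Add2,r1:Add1,r2:7,r3:9
cycle 3: issue ADD r2<-Add3 // r0:Add2,r1:Add1,r2:Add3,r3:9
cycle 4: CDB Add1=14; issue SUB r0<-Add1 // r0:Add1,r1:14,r2:Add3,r3:9
cycle 5: CDB Add2=3; issue ADD r3<-Add2 // r0:Add1,r1:14,r2:Add3,r3:Add2
cycle 6: issue MUL r3<-Mul1 // r0:Add1,r1:14,r2:Add3,r3:Mul1
cycle 7: CDB Add1=5; issue MUL r1<-Mul2 // r0:5,r1:Mul2,r2:Add3,r3:Mul1
cycle 8: CDB Add3=6; issue SUB r2<-Add1 // r0:5,r1:Mul2,r2:Add1,r3:Mul1
cycle 9: issue SUB r2<-Add3 // r0:5,r1:Mul2,r2:Add3,r3:Mul1
cycle 10: - // r0:5,r1:Mul2,r2:Add3,r3:Mul1
cycle 11: CDB Add2=11 // r0:5,r1:Mul2,r2:Add3,r3:Mul1
cycle 12: CDB Mul2=30 // r0:5,r1:30,r2:Add3,r3:Mul1
cycle 13: - // r0:5,r1:30,r2:Add3,r3:Mul1
cycle 14: - // r0:5,r1:30,r2:Add3,r3:Mul1
cycle 15: CDB Mul1=154 // r0:5,r1:30,r2:Add3,r3:154
cycle 16: - // r0:5,r1:30,r2:Add3,r3:154
cycle 17: - // r0:5,r1:30,r2:Add3,r3:154
cycle 18: CDB Add1=149 // r0:5,r1:30,r2:Add3,r3:154

STATUS = TAG Add3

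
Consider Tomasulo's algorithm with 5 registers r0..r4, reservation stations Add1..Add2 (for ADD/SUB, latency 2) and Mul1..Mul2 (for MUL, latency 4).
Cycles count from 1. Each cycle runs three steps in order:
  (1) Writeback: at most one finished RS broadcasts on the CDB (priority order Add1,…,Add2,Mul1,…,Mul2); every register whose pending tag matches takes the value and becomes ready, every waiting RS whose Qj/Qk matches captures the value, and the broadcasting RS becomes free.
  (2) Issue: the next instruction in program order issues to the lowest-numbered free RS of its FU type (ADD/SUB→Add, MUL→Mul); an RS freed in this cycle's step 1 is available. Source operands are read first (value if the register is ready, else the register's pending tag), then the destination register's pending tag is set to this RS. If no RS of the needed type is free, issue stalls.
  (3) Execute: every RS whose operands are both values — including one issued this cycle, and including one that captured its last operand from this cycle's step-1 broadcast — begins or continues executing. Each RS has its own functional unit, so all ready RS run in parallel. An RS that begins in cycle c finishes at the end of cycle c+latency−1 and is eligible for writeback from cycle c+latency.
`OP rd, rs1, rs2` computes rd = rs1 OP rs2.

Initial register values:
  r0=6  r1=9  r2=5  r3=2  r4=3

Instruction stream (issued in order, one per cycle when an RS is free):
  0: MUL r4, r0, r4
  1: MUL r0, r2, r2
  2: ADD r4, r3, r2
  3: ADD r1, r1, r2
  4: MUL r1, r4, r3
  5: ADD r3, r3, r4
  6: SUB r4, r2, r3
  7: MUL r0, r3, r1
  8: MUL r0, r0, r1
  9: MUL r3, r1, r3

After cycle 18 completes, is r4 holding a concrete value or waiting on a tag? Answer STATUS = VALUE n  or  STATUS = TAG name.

STATUS = VALUE -4

cycle 1: issue MUL r4<-Mul1 // r0:6,r1:9,r2:5,r3:2,r4:Mul1
cycle 2: issue MUL r0<-Mul2 // r0:Mul2,r1:9,r2:5,r3:2,r4:Mul1
cycle 3: issue ADD r4<-Add1 // r0:Mul2,r1:9,r2:5,r3:2,r4:Add1
cycle 4: issue ADD r1<-Add2 // r0:Mul2,r1:Add2,r2:5,r3:2,r4:Add1
cycle 5: CDB Add1=7; stall // r0:Mul2,r1:Add2,r2:5,r3:2,r4:7
cycle 6: CDB Add2=14; stall // r0:Mul2,r1:14,r2:5,r3:2,r4:7
cycle 7: CDB Mul1=18; issue MUL r1<-Mul1 // r0:Mul2,r1:Mul1,r2:5,r3:2,r4:7
cycle 8: CDB Mul2=25; issue ADD r3<-Add1 // r0:25,r1:Mul1,r2:5,r3:Add1,r4:7
cycle 9: issue SUB r4<-Add2 // r0:25,r1:Mul1,r2:5,r3:Add1,r4:Add2
cycle 10: CDB Add1=9; issue MUL r0<-Mul2 // r0:Mul2,r1:Mul1,r2:5,r3:9,r4:Add2
cycle 11: CDB Mul1=14; issue MUL r0<-Mul1 // r0:Mul1,r1:14,r2:5,r3:9,r4:Add2
cycle 12: CDB Add2=-4; stall // r0:Mul1,r1:14,r2:5,r3:9,r4:-4
cycle 13: stall // r0:Mul1,r1:14,r2:5,r3:9,r4:-4
cycle 14: stall // r0:Mul1,r1:14,r2:5,r3:9,r4:-4
cycle 15: CDB Mul2=126; issue MUL r3<-Mul2 // r0:Mul1,r1:14,r2:5,r3:Mul2,r4:-4
cycle 16: - // r0:Mul1,r1:14,r2:5,r3:Mul2,r4:-4
cycle 17: - // r0:Mul1,r1:14,r2:5,r3:Mul2,r4:-4
cycle 18: - // r0:Mul1,r1:14,r2:5,r3:Mul2,r4:-4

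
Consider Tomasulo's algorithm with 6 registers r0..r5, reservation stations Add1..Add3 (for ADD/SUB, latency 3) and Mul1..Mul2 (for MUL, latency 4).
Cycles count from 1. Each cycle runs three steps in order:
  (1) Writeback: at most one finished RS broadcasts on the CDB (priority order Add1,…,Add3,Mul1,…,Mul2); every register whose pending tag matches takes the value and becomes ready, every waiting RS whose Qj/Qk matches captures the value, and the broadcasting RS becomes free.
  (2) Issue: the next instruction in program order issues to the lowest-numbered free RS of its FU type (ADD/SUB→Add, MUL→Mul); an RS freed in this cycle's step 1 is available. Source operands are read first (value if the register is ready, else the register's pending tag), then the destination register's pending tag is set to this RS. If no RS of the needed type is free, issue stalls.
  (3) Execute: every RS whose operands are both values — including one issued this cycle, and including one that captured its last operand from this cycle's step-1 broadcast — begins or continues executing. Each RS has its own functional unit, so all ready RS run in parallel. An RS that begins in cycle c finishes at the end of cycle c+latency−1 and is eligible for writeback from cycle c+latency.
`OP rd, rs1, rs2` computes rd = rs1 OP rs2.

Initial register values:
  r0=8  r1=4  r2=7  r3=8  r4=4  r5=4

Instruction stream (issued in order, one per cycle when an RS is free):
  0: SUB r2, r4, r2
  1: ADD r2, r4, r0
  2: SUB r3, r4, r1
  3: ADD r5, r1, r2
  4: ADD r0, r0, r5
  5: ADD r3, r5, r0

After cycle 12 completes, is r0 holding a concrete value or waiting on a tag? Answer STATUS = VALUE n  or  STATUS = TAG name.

STATUS = VALUE 24

  c1: issue SUB r2<-Add1  regs: r0:8,r1:4,r2:Add1,r3:8,r4:4,r5:4
  c2: issue ADD r2<-Add2  regs: r0:8,r1:4,r2:Add2,r3:8,r4:4,r5:4
  c3: issue SUB r3<-Add3  regs: r0:8,r1:4,r2:Add2,r3:Add3,r4:4,r5:4
  c4: CDB Add1=-3; issue ADD r5<-Add1  regs: r0:8,r1:4,r2:Add2,r3:Add3,r4:4,r5:Add1
  c5: CDB Add2=12; issue ADD r0<-Add2  regs: r0:Add2,r1:4,r2:12,r3:Add3,r4:4,r5:Add1
  c6: CDB Add3=0; issue ADD r3<-Add3  regs: r0:Add2,r1:4,r2:12,r3:Add3,r4:4,r5:Add1
  c7: -  regs: r0:Add2,r1:4,r2:12,r3:Add3,r4:4,r5:Add1
  c8: CDB Add1=16  regs: r0:Add2,r1:4,r2:12,r3:Add3,r4:4,r5:16
  c9: -  regs: r0:Add2,r1:4,r2:12,r3:Add3,r4:4,r5:16
  c10: -  regs: r0:Add2,r1:4,r2:12,r3:Add3,r4:4,r5:16
  c11: CDB Add2=24  regs: r0:24,r1:4,r2:12,r3:Add3,r4:4,r5:16
  c12: -  regs: r0:24,r1:4,r2:12,r3:Add3,r4:4,r5:16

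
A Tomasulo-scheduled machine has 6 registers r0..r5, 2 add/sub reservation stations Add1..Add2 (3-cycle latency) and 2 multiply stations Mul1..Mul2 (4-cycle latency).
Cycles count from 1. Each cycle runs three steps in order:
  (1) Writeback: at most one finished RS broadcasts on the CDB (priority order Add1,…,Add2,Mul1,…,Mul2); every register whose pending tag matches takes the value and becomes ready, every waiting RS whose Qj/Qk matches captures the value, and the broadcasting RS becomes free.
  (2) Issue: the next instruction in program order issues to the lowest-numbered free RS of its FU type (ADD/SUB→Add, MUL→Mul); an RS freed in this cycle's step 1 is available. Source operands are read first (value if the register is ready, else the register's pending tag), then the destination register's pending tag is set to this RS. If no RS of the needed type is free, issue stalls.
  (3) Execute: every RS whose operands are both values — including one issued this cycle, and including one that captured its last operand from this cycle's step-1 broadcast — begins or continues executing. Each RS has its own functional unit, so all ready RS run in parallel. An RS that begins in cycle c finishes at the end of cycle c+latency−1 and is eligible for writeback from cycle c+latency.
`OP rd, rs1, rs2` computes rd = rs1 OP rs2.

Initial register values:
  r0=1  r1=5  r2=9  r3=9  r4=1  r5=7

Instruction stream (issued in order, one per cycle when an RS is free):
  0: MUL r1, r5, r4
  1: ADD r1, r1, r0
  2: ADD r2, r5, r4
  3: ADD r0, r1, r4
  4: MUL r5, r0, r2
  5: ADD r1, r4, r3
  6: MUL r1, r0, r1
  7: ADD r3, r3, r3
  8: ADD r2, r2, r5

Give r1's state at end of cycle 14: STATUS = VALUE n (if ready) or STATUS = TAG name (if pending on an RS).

STATUS = TAG Mul2

cycle 1: issue MUL r1<-Mul1 // r0:1,r1:Mul1,r2:9,r3:9,r4:1,r5:7
cycle 2: issue ADD r1<-Add1 // r0:1,r1:Add1,r2:9,r3:9,r4:1,r5:7
cycle 3: issue ADD r2<-Add2 // r0:1,r1:Add1,r2:Add2,r3:9,r4:1,r5:7
cycle 4: stall // r0:1,r1:Add1,r2:Add2,r3:9,r4:1,r5:7
cycle 5: CDB Mul1=7; stall // r0:1,r1:Add1,r2:Add2,r3:9,r4:1,r5:7
cycle 6: CDB Add2=8; issue ADD r0<-Add2 // r0:Add2,r1:Add1,r2:8,r3:9,r4:1,r5:7
cycle 7: issue MUL r5<-Mul1 // r0:Add2,r1:Add1,r2:8,r3:9,r4:1,r5:Mul1
cycle 8: CDB Add1=8; issue ADD r1<-Add1 // r0:Add2,r1:Add1,r2:8,r3:9,r4:1,r5:Mul1
cycle 9: issue MUL r1<-Mul2 // r0:Add2,r1:Mul2,r2:8,r3:9,r4:1,r5:Mul1
cycle 10: stall // r0:Add2,r1:Mul2,r2:8,r3:9,r4:1,r5:Mul1
cycle 11: CDB Add1=10; issue ADD r3<-Add1 // r0:Add2,r1:Mul2,r2:8,r3:Add1,r4:1,r5:Mul1
cycle 12: CDB Add2=9; issue ADD r2<-Add2 // r0:9,r1:Mul2,r2:Add2,r3:Add1,r4:1,r5:Mul1
cycle 13: - // r0:9,r1:Mul2,r2:Add2,r3:Add1,r4:1,r5:Mul1
cycle 14: CDB Add1=18 // r0:9,r1:Mul2,r2:Add2,r3:18,r4:1,r5:Mul1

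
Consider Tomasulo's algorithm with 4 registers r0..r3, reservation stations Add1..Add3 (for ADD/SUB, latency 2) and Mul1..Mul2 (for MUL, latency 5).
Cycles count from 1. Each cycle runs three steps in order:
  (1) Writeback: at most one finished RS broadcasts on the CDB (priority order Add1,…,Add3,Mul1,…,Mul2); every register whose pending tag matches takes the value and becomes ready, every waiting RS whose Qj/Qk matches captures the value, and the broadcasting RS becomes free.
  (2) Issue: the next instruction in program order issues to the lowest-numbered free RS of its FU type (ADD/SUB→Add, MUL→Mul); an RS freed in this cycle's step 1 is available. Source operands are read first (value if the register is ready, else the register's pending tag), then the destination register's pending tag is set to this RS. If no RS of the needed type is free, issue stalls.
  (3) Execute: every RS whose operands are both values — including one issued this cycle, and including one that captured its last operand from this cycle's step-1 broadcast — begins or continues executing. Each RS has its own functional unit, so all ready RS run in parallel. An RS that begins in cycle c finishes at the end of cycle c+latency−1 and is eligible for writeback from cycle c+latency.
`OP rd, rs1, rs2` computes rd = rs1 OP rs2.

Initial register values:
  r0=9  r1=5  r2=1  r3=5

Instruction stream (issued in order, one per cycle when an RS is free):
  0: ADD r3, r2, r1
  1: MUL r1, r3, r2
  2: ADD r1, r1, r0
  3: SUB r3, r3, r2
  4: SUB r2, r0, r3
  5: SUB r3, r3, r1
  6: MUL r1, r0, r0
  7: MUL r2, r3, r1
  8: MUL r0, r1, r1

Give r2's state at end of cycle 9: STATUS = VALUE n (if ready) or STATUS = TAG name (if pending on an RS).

STATUS = TAG Mul1

c1: issue ADD r3<-Add1 | r0:9,r1:5,r2:1,r3:Add1
c2: issue MUL r1<-Mul1 | r0:9,r1:Mul1,r2:1,r3:Add1
c3: CDB Add1=6; issue ADD r1<-Add1 | r0:9,r1:Add1,r2:1,r3:6
c4: issue SUB r3<-Add2 | r0:9,r1:Add1,r2:1,r3:Add2
c5: issue SUB r2<-Add3 | r0:9,r1:Add1,r2:Add3,r3:Add2
c6: CDB Add2=5; issue SUB r3<-Add2 | r0:9,r1:Add1,r2:Add3,r3:Add2
c7: issue MUL r1<-Mul2 | r0:9,r1:Mul2,r2:Add3,r3:Add2
c8: CDB Add3=4; stall | r0:9,r1:Mul2,r2:4,r3:Add2
c9: CDB Mul1=6; issue MUL r2<-Mul1 | r0:9,r1:Mul2,r2:Mul1,r3:Add2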